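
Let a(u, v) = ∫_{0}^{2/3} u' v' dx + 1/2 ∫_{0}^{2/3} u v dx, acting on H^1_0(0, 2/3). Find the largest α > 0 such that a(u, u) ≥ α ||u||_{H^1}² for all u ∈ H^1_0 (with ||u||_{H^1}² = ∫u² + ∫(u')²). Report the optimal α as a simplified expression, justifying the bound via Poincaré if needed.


α = (2 + 9*π^2)/(4 + 9*π^2)

Coercivity of a(·,·) on H^1_0(0, 2/3) means a(u, u) ≥ α ||u||_{H^1}² for every u ∈ H^1_0.
The interval has length L = 2/3, and Poincaré/coercivity depend only on L. Here a(u, u) = ∫(u')² + (1/2)·∫u².
Here 0 < c = 1/2 < 1. The condition a(u,u) ≥ α||u||_{H^1}² reads (1−α)∫(u')² ≥ (α−c)∫u². Any admissible α is ≤ 1 (rapidly oscillating u have ∫u²/∫(u')² → 0), and α = 1 would force 0 ≥ (1−c)∫u², impossible since c < 1; so 1−α > 0. By the sharp Poincaré inequality on H^1_0 of an interval of length L, ∫(u')² ≥ (π/L)²∫u² with equality for the first sine mode sin(π(x−x₀)/L) (x₀ the left endpoint), so the inequality holds for all u iff (1−α)(π/L)² ≥ α − c, i.e. α ≤ ((π/L)² + c)/((π/L)² + 1) = (1 + c(L/π)²)/(1 + (L/π)²). With (π/L)² = 9*π^2/4 and c = 1/2, the largest admissible constant is α = ((π/L)² + c)/((π/L)² + 1).
Simplifying, α = (2 + 9*π^2)/(4 + 9*π^2).


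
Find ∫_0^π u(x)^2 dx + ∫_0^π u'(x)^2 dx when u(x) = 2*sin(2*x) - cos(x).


||u||_{H^1(0,π)}^2 = -32/3 + 11*π

u'(x) = sin(x) + 4*cos(2*x).
Expand u² and (u')² and integrate term by term on (0, π), using: for integers n ≥ 1, ∫_0^π sin²(nx) dx = ∫_0^π cos²(nx) dx = π/2; for n ≠ n', ∫_0^π sin(nx)sin(n'x) dx = ∫_0^π cos(nx)cos(n'x) dx = 0; and by product-to-sum, ∫_0^π sin(nx)cos(n'x) dx = ½∫_0^π [sin((n+n')x) + sin((n−n')x)] dx, which is 0 when n+n' is even and 2n/(n²−n'²) when n+n' is odd (it need not vanish on (0, π)).
  u² squared terms: (-1)²·∫cos(x)² dx = 1·π/2 = π/2;  (2)²·∫sin(2x)² dx = 4·π/2 = 2*π.
  u² cross terms: 2·(-1)·(2)·∫cos(x)·sin(2x) dx = -4·(4/3) = -16/3.
  So ∫_0^π u² dx = π/2 + 2*π − 16/3 = -16/3 + 5*π/2.
  (u')² squared terms: (4)²·∫cos(2x)² dx = 16·π/2 = 8*π;  (1)²·∫sin(x)² dx = 1·π/2 = π/2.
  (u')² cross terms: 2·(4)·(1)·∫cos(2x)·sin(x) dx = 8·(-2/3) = -16/3.
  So ∫_0^π (u')² dx = 8*π + π/2 − 16/3 = -16/3 + 17*π/2.
||u||_{H^1}^2 = (-16/3 + 5*π/2) + (-16/3 + 17*π/2) = -32/3 + 11*π.


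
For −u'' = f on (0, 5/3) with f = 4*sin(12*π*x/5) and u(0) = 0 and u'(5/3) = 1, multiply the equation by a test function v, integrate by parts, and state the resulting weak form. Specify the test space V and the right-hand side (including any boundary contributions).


V = {v ∈ H^1(0, 5/3) : v(0) = 0} (test functions vanish at x = 0 where u is specified); weak form: ∫_0^5/3 u'v' dx = ∫_0^5/3 (4*sin(12*π*x/5)) v dx + v(5/3) for all v ∈ V.

Multiply both sides by a test function v and integrate from 0 to 5/3:
  ∫_0^5/3 −u''(x) v(x) dx = ∫_0^5/3 f(x) v(x) dx.
Integrate the LHS by parts once:
  ∫_0^5/3 −u'' v dx = −[u'(x) v(x)]_0^5/3 + ∫_0^5/3 u'(x) v'(x) dx.
Thus ∫_0^5/3 u'(x) v'(x) dx = ∫_0^5/3 f(x) v(x) dx + [u'(x) v(x)]_0^5/3.
Choose V so that boundary terms are either known or forced to vanish.
Mixed BC: u(0) = 0 (Dirichlet) and u'(5/3) = 1 (Neumann). Define V = {v ∈ H^1(0, 5/3) : v(0) = 0}. Then [u' v]_0^5/3 = u'(5/3)·v(5/3) − u'(0)·0 = v(5/3).
Weak formulation: find u (satisfying any essential BC) such that ∫_0^5/3 u'(x) v'(x) dx = ∫_0^5/3 f v dx + v(5/3) for all v ∈ V (Dirichlet at 0 absorbed into V; Neumann datum at x = 5/3 contributes the boundary term).
Substituting f(x) = 4*sin(12*π*x/5), the right-hand side is ∫_0^5/3 (4*sin(12*π*x/5)) v dx + v(5/3).


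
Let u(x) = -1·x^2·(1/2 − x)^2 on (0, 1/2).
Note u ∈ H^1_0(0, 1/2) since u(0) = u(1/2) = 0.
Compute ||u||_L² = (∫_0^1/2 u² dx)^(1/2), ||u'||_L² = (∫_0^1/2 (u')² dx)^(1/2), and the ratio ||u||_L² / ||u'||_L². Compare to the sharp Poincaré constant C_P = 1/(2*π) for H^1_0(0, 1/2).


||u||_L² / ||u'||_L² = sqrt(3)/12 < C_P = 1/(2*π).

u(x) = -1·x^2·(1/2 − x)^2, so u'(x) = x*(-8*x^2 + 6*x - 1)/2.
u(x) = -1·x^2·(1/2 − x)^2 vanishes at x = 0 and x = 1/2, so u ∈ H^1_0(0, 1/2). Differentiate via the product rule and integrate the resulting polynomials term by term.
  ∫_0^1/2 u² dx = ∫_0^1/2 (x^8 - 2*x^7 + 3*x^6/2 - x^5/2 + x^4/16) dx. Term by term:
    ∫_0^1/2 x^8 dx = 1/4608;  ∫_0^1/2 -2*x^7 dx = -1/1024;  ∫_0^1/2 3*x^6/2 dx = 3/1792;
    ∫_0^1/2 -x^5/2 dx = -1/768;  ∫_0^1/2 x^4/16 dx = 1/2560.
  Sum: 1/4608 − 1/1024 + 3/1792 − 1/768 + 1/2560 = 1/322560.
  ∫_0^1/2 (u')² dx = ∫_0^1/2 (16*x^6 - 24*x^5 + 13*x^4 - 3*x^3 + x^2/4) dx. Term by term:
    ∫_0^1/2 16*x^6 dx = 1/56;  ∫_0^1/2 -24*x^5 dx = -1/16;  ∫_0^1/2 13*x^4 dx = 13/160;
    ∫_0^1/2 -3*x^3 dx = -3/64;  ∫_0^1/2 x^2/4 dx = 1/96.
  Sum: 1/56 − 1/16 + 13/160 − 3/64 + 1/96 = 1/6720.
∫_0^1/2 u² dx = 1/322560, so ||u||_L² = sqrt(35)/3360.
∫_0^1/2 (u')² dx = 1/6720, so ||u'||_L² = sqrt(105)/840.
Ratio ||u||_L² / ||u'||_L² = sqrt(3)/12.
Sharp Poincaré constant on H^1_0(0, 1/2) is C_P = L/π = 1/(2*π), achieved by sin(2*π·x).
A polynomial bump cannot attain the sharp Poincaré constant (only the first sine eigenfunction does), so the ratio is strictly less than C_P, consistent with ||u||_L² ≤ C_P ||u'||_L².


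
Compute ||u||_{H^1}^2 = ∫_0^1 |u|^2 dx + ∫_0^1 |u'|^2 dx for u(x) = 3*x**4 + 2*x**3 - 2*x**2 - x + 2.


||u||_{H^1}^2 = 5249/210

The H^1 norm (squared) on an interval (0, L) is
  ||u||_{H^1}^2 = ∫_0^L u(x)^2 dx + ∫_0^L u'(x)^2 dx.
Compute u'(x) = 12*x**3 + 6*x**2 - 4*x - 1.
Then u(x)^2 = 9*x**8 + 12*x**7 - 8*x**6 - 14*x**5 + 12*x**4 + 12*x**3 - 7*x**2 - 4*x + 4 and u'(x)^2 = 144*x**6 + 144*x**5 - 60*x**4 - 72*x**3 + 4*x**2 + 8*x + 1.
Integrate each monomial from 0 to 1 using ∫_0^1 c·x^n dx = c·1^(n+1)/(n+1):
  ∫_0^1 u(x)^2 dx = ∫_0^1 (9*x^8 + 12*x^7 - 8*x^6 - 14*x^5 + 12*x^4 + 12*x^3 - 7*x^2 - 4*x + 4) dx. Term by term:
    ∫_0^1 9*x^8 dx = 1;  ∫_0^1 12*x^7 dx = 3/2;  ∫_0^1 -8*x^6 dx = -8/7;
    ∫_0^1 -14*x^5 dx = -7/3;  ∫_0^1 12*x^4 dx = 12/5;  ∫_0^1 12*x^3 dx = 3;
    ∫_0^1 -7*x^2 dx = -7/3;  ∫_0^1 -4*x dx = -2;  ∫_0^1 4 dx = 4.
  Sum: 1 + 3/2 − 8/7 − 7/3 + 12/5 + 3 − 7/3 − 2 + 4 = 859/210.
  ∫_0^1 u'(x)^2 dx = ∫_0^1 (144*x^6 + 144*x^5 - 60*x^4 - 72*x^3 + 4*x^2 + 8*x + 1) dx. Term by term:
    ∫_0^1 144*x^6 dx = 144/7;  ∫_0^1 144*x^5 dx = 24;  ∫_0^1 -60*x^4 dx = -12;
    ∫_0^1 -72*x^3 dx = -18;  ∫_0^1 4*x^2 dx = 4/3;  ∫_0^1 8*x dx = 4;
    ∫_0^1 1 dx = 1.
  Sum: 144/7 + 24 − 12 − 18 + 4/3 + 4 + 1 = 439/21.
Adding: ||u||_{H^1}^2 = 859/210 + 439/21 = 5249/210.


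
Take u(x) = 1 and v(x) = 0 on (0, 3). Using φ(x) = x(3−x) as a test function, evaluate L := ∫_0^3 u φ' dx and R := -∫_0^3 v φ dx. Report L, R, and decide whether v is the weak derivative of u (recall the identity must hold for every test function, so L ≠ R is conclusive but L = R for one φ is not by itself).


LHS = 0, RHS = 0. Yes, v = u' weakly.

u(x) = 1, classical derivative u'(x) = 0.
φ(x) = x(3−x), so φ'(x) = 3 - 2*x.
Note φ(0) = φ(3) = 0, so the boundary term u·φ vanishes.
LHS = ∫_0^3 u(x) φ'(x) dx = ∫_0^3 (3 - 2*x) dx. Term by term:
  ∫_0^3 -2*x dx = -9;  ∫_0^3 3 dx = 9.
Sum: -9 + 9 = 0.
So LHS = 0.
∫_0^3 v(x) φ(x) dx = ∫_0^3 (0) dx. Term by term:
  ∫_0^3 0 dx = 0.
So RHS = -∫_0^3 v(x) φ(x) dx = 0.
LHS = RHS, so the identity holds for this test φ.
Moreover u is smooth here and v(x) = u'(x) = 0 pointwise, so the identity holds for every test function. Hence v is the weak derivative of u.


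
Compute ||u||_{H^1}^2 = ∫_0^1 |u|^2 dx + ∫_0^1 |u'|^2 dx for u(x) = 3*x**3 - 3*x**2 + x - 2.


||u||_{H^1}^2 = 1117/210

The H^1 norm (squared) on an interval (0, L) is
  ||u||_{H^1}^2 = ∫_0^L u(x)^2 dx + ∫_0^L u'(x)^2 dx.
Compute u'(x) = 9*x**2 - 6*x + 1.
Then u(x)^2 = 9*x**6 - 18*x**5 + 15*x**4 - 18*x**3 + 13*x**2 - 4*x + 4 and u'(x)^2 = 81*x**4 - 108*x**3 + 54*x**2 - 12*x + 1.
Integrate each monomial from 0 to 1 using ∫_0^1 c·x^n dx = c·1^(n+1)/(n+1):
  ∫_0^1 u(x)^2 dx = ∫_0^1 (9*x^6 - 18*x^5 + 15*x^4 - 18*x^3 + 13*x^2 - 4*x + 4) dx. Term by term:
    ∫_0^1 9*x^6 dx = 9/7;  ∫_0^1 -18*x^5 dx = -3;  ∫_0^1 15*x^4 dx = 3;
    ∫_0^1 -18*x^3 dx = -9/2;  ∫_0^1 13*x^2 dx = 13/3;  ∫_0^1 -4*x dx = -2;
    ∫_0^1 4 dx = 4.
  Sum: 9/7 − 3 + 3 − 9/2 + 13/3 − 2 + 4 = 131/42.
  ∫_0^1 u'(x)^2 dx = ∫_0^1 (81*x^4 - 108*x^3 + 54*x^2 - 12*x + 1) dx. Term by term:
    ∫_0^1 81*x^4 dx = 81/5;  ∫_0^1 -108*x^3 dx = -27;  ∫_0^1 54*x^2 dx = 18;
    ∫_0^1 -12*x dx = -6;  ∫_0^1 1 dx = 1.
  Sum: 81/5 − 27 + 18 − 6 + 1 = 11/5.
Adding: ||u||_{H^1}^2 = 131/42 + 11/5 = 1117/210.


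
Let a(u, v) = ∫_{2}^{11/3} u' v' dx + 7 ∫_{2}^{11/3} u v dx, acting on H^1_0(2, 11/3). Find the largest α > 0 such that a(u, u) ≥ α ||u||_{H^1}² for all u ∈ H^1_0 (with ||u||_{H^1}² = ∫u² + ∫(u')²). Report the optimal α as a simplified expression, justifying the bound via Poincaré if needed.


α = 1

Coercivity of a(·,·) on H^1_0(2, 11/3) means a(u, u) ≥ α ||u||_{H^1}² for every u ∈ H^1_0.
The interval has length L = 5/3, and Poincaré/coercivity depend only on L. Here a(u, u) = ∫(u')² + (7)·∫u².
Here c = 7 ≥ 1, so a(u,u) = ∫(u')² + c∫u² ≥ ∫(u')² + ∫u² = ||u||_{H^1}², i.e. α = 1 works. No larger α is possible: a(u,u) ≥ α||u||_{H^1}² means (1−α)∫(u')² ≥ (α−c)∫u², and for the modes u_n = sin(nπ(x−x₀)/L) (x₀ the left endpoint) one has ∫u_n²/∫(u_n')² = (L/(nπ))² → 0, so a(u_n,u_n)/||u_n||_{H^1}² → 1. Hence the optimal constant is α = 1.
Therefore α = 1.


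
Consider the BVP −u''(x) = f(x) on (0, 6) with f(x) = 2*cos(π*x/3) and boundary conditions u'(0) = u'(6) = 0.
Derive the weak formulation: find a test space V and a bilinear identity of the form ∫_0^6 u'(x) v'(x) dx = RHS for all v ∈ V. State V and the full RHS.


V = H^1(0, 6) (no boundary constraint on v; u is determined up to an additive constant); weak form: ∫_0^6 u'v' dx = ∫_0^6 (2*cos(π*x/3)) v dx for all v ∈ V.

Multiply both sides by a test function v and integrate from 0 to 6:
  ∫_0^6 −u''(x) v(x) dx = ∫_0^6 f(x) v(x) dx.
Integrate the LHS by parts once:
  ∫_0^6 −u'' v dx = −[u'(x) v(x)]_0^6 + ∫_0^6 u'(x) v'(x) dx.
Thus ∫_0^6 u'(x) v'(x) dx = ∫_0^6 f(x) v(x) dx + [u'(x) v(x)]_0^6.
Choose V so that boundary terms are either known or forced to vanish.
u has homogeneous Neumann: u'(0) = u'(6) = 0. So [u' v]_0^6 = 0·v(6) − 0·v(0) = 0 for any v; take V = H^1(0, 6).
Weak formulation: find u (satisfying any essential BC) such that ∫_0^6 u'(x) v'(x) dx = ∫_0^6 f v dx for all v ∈ V (homogeneous Neumann, so boundary terms vanish).
Substituting f(x) = 2*cos(π*x/3), the right-hand side is ∫_0^6 (2*cos(π*x/3)) v dx.
Compatibility check (pure Neumann): taking v ≡ 1 ∈ V gives 0 = ∫_0^6 f dx + (0) − (0), i.e. ∫_0^6 f dx must equal u'(0) − u'(6) = 0. Indeed ∫_0^6 (2*cos(π*x/3)) dx = 0, so the data are compatible. The solution is then unique only up to an additive constant (fix it e.g. by requiring ∫_0^6 u dx = 0).


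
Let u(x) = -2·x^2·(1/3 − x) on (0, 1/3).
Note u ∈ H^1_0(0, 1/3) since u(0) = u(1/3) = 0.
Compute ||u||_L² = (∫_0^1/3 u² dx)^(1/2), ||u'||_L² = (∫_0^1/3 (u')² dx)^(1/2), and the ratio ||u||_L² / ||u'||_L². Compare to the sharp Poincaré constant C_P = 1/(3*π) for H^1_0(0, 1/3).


||u||_L² / ||u'||_L² = sqrt(14)/42 < C_P = 1/(3*π).

u(x) = -2·x^2·(1/3 − x), so u'(x) = 2*x*(9*x - 2)/3.
u(x) = -2·x^2·(1/3 − x) vanishes at x = 0 and x = 1/3, so u ∈ H^1_0(0, 1/3). Differentiate via the product rule and integrate the resulting polynomials term by term.
  ∫_0^1/3 u² dx = ∫_0^1/3 (4*x^6 - 8*x^5/3 + 4*x^4/9) dx. Term by term:
    ∫_0^1/3 4*x^6 dx = 4/15309;  ∫_0^1/3 -8*x^5/3 dx = -4/6561;  ∫_0^1/3 4*x^4/9 dx = 4/10935.
  Sum: 4/15309 − 4/6561 + 4/10935 = 4/229635.
  ∫_0^1/3 (u')² dx = ∫_0^1/3 (36*x^4 - 16*x^3 + 16*x^2/9) dx. Term by term:
    ∫_0^1/3 36*x^4 dx = 4/135;  ∫_0^1/3 -16*x^3 dx = -4/81;  ∫_0^1/3 16*x^2/9 dx = 16/729.
  Sum: 4/135 − 4/81 + 16/729 = 8/3645.
∫_0^1/3 u² dx = 4/229635, so ||u||_L² = 2*sqrt(35)/2835.
∫_0^1/3 (u')² dx = 8/3645, so ||u'||_L² = 2*sqrt(10)/135.
Ratio ||u||_L² / ||u'||_L² = sqrt(14)/42.
Sharp Poincaré constant on H^1_0(0, 1/3) is C_P = L/π = 1/(3*π), achieved by sin(3*π·x).
A polynomial bump cannot attain the sharp Poincaré constant (only the first sine eigenfunction does), so the ratio is strictly less than C_P, consistent with ||u||_L² ≤ C_P ||u'||_L².


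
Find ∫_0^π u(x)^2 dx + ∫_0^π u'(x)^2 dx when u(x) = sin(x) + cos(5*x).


||u||_{H^1(0,π)}^2 = 14*π

u'(x) = -5*sin(5*x) + cos(x).
Expand u² and (u')² and integrate term by term on (0, π), using: for integers n ≥ 1, ∫_0^π sin²(nx) dx = ∫_0^π cos²(nx) dx = π/2; for n ≠ n', ∫_0^π sin(nx)sin(n'x) dx = ∫_0^π cos(nx)cos(n'x) dx = 0; and by product-to-sum, ∫_0^π sin(nx)cos(n'x) dx = ½∫_0^π [sin((n+n')x) + sin((n−n')x)] dx, which is 0 when n+n' is even and 2n/(n²−n'²) when n+n' is odd (it need not vanish on (0, π)).
  u² squared terms: (1)²·∫cos(5x)² dx = 1·π/2 = π/2;  (1)²·∫sin(x)² dx = 1·π/2 = π/2.
  u² cross terms: 2·(1)·(1)·∫cos(5x)·sin(x) dx = 2·(0) = 0.
  So ∫_0^π u² dx = π/2 + π/2 + 0 = π.
  (u')² squared terms: (-5)²·∫sin(5x)² dx = 25·π/2 = 25*π/2;  (1)²·∫cos(x)² dx = 1·π/2 = π/2.
  (u')² cross terms: 2·(-5)·(1)·∫sin(5x)·cos(x) dx = -10·(0) = 0.
  So ∫_0^π (u')² dx = 25*π/2 + π/2 + 0 = 13*π.
||u||_{H^1}^2 = (π) + (13*π) = 14*π.


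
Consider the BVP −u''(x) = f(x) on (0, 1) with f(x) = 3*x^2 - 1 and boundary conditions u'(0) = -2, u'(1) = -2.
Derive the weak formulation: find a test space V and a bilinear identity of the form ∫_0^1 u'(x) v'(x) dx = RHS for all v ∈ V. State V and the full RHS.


V = H^1(0, 1) (v unrestricted at boundary; u is determined up to an additive constant); weak form: ∫_0^1 u'v' dx = ∫_0^1 (3*x^2 - 1) v dx − 2·v(1) + 2·v(0) for all v ∈ V.

Multiply both sides by a test function v and integrate from 0 to 1:
  ∫_0^1 −u''(x) v(x) dx = ∫_0^1 f(x) v(x) dx.
Integrate the LHS by parts once:
  ∫_0^1 −u'' v dx = −[u'(x) v(x)]_0^1 + ∫_0^1 u'(x) v'(x) dx.
Thus ∫_0^1 u'(x) v'(x) dx = ∫_0^1 f(x) v(x) dx + [u'(x) v(x)]_0^1.
Choose V so that boundary terms are either known or forced to vanish.
u has inhomogeneous Neumann u'(0) = -2, u'(1) = -2. [u' v]_0^1 = (-2)·v(1) − (-2)·v(0) = − 2·v(1) + 2·v(0). Take V = H^1(0, 1); boundary term becomes part of RHS.
Weak formulation: find u (satisfying any essential BC) such that ∫_0^1 u'(x) v'(x) dx = ∫_0^1 f v dx − 2·v(1) + 2·v(0) for all v ∈ V (Neumann data are natural BCs: they enter the RHS as boundary terms).
Substituting f(x) = 3*x^2 - 1, the right-hand side is ∫_0^1 (3*x^2 - 1) v dx − 2·v(1) + 2·v(0).
Compatibility check (pure Neumann): taking v ≡ 1 ∈ V gives 0 = ∫_0^1 f dx + (-2) − (-2), i.e. ∫_0^1 f dx must equal u'(0) − u'(1) = 0. Indeed ∫_0^1 (3*x^2 - 1) dx = 0, so the data are compatible. The solution is then unique only up to an additive constant (fix it e.g. by requiring ∫_0^1 u dx = 0).


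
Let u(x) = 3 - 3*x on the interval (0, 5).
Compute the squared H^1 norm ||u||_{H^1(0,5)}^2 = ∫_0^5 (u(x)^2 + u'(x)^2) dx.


||u||_{H^1}^2 = 240

The H^1 norm (squared) on an interval (0, L) is
  ||u||_{H^1}^2 = ∫_0^L u(x)^2 dx + ∫_0^L u'(x)^2 dx.
Compute u'(x) = -3.
Then u(x)^2 = 9*x**2 - 18*x + 9 and u'(x)^2 = 9.
Integrate each monomial from 0 to 5 using ∫_0^5 c·x^n dx = c·5^(n+1)/(n+1):
  ∫_0^5 u(x)^2 dx = ∫_0^5 (9*x^2 - 18*x + 9) dx. Term by term:
    ∫_0^5 9*x^2 dx = 375;  ∫_0^5 -18*x dx = -225;  ∫_0^5 9 dx = 45.
  Sum: 375 − 225 + 45 = 195.
  ∫_0^5 u'(x)^2 dx = ∫_0^5 (9) dx. Term by term:
    ∫_0^5 9 dx = 45.
Adding: ||u||_{H^1}^2 = 195 + 45 = 240.


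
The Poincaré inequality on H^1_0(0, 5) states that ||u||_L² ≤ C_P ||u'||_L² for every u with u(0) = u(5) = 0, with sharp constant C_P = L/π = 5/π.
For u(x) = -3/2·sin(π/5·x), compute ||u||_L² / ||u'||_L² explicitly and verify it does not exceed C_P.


||u||_L² / ||u'||_L² = 5/π = C_P.

u(x) = -3/2·sin(π/5·x), so u'(x) = -3*π*cos(π*x/5)/10.
Writing u(x) = A·sin(kπx/L) with A = -3/2 and k = 1, use ∫_0^L sin²(kπx/L) dx = L/2 and ∫_0^L cos²(kπx/L) dx = L/2.
u² = 9/4·sin²(π/5·x) and (u')² = 9*π^2/100·cos²(π/5·x), and each of sin², cos² integrates to L/2 = 5/2 over (0, 5).
∫_0^5 u² dx = 45/8, so ||u||_L² = 3*sqrt(10)/4.
∫_0^5 (u')² dx = 9*π^2/40, so ||u'||_L² = 3*sqrt(10)*π/20.
Ratio ||u||_L² / ||u'||_L² = 5/π.
Sharp Poincaré constant on H^1_0(0, 5) is C_P = L/π = 5/π, achieved by sin(π/5·x).
This is the k = 1 eigenfunction (up to amplitude), so the ratio equals the sharp Poincaré constant exactly.


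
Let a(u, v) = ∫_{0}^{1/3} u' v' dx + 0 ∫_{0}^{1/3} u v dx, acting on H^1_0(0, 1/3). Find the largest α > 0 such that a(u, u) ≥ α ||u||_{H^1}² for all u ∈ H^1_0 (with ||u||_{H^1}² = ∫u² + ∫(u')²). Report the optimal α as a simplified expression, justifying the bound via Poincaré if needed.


α = 9*π^2/(1 + 9*π^2)

Coercivity of a(·,·) on H^1_0(0, 1/3) means a(u, u) ≥ α ||u||_{H^1}² for every u ∈ H^1_0.
The interval has length L = 1/3, and Poincaré/coercivity depend only on L. Here a(u, u) = ∫(u')² + (0)·∫u².
Here c = 0, so a(u,u) = ∫(u')² alone. The condition a(u,u) ≥ α||u||_{H^1}² reads (1−α)∫(u')² ≥ (α−c)∫u². Any admissible α is ≤ 1 (rapidly oscillating u have ∫u²/∫(u')² → 0), and α = 1 would force 0 ≥ (1−c)∫u², impossible since c < 1; so 1−α > 0. By the sharp Poincaré inequality on H^1_0 of an interval of length L, ∫(u')² ≥ (π/L)²∫u² with equality for the first sine mode sin(π(x−x₀)/L) (x₀ the left endpoint), so the inequality holds for all u iff (1−α)(π/L)² ≥ α − c, i.e. α ≤ ((π/L)² + c)/((π/L)² + 1) = (1 + c(L/π)²)/(1 + (L/π)²). (Direct route, valid since c ≤ 0: Poincaré gives c∫u² ≥ c(L/π)²∫(u')², so a(u,u) ≥ (1 + c(L/π)²)∫(u')², while ||u||_{H^1}² ≤ (1 + (L/π)²)∫(u')²; dividing yields the same α.) With (π/L)² = 9*π^2 and c = 0, the largest admissible constant is α = ((π/L)² + c)/((π/L)² + 1).
Simplifying, α = 9*π^2/(1 + 9*π^2).


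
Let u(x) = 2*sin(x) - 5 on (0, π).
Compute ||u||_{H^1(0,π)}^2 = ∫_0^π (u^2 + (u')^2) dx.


||u||_{H^1(0,π)}^2 = -40 + 29*π

u'(x) = 2*cos(x).
Expand u² and (u')² and integrate term by term on (0, π), using: for integers n ≥ 1, ∫_0^π sin²(nx) dx = ∫_0^π cos²(nx) dx = π/2; for n ≠ n', ∫_0^π sin(nx)sin(n'x) dx = ∫_0^π cos(nx)cos(n'x) dx = 0; and by product-to-sum, ∫_0^π sin(nx)cos(n'x) dx = ½∫_0^π [sin((n+n')x) + sin((n−n')x)] dx, which is 0 when n+n' is even and 2n/(n²−n'²) when n+n' is odd (it need not vanish on (0, π)). For the constant mode: ∫_0^π 1 dx = π, ∫_0^π cos(nx) dx = 0, ∫_0^π sin(nx) dx = (1−(−1)^n)/n.
  u² squared terms: (-5)²·∫1 dx = 25·π = 25*π;  (2)²·∫sin(x)² dx = 4·π/2 = 2*π.
  u² cross terms: 2·(-5)·(2)·∫1·sin(x) dx = -20·(2) = -40.
  So ∫_0^π u² dx = 25*π + 2*π − 40 = -40 + 27*π.
  (u')² squared terms: (2)²·∫cos(x)² dx = 4·π/2 = 2*π.
  So ∫_0^π (u')² dx = 2*π.
||u||_{H^1}^2 = (-40 + 27*π) + (2*π) = -40 + 29*π.


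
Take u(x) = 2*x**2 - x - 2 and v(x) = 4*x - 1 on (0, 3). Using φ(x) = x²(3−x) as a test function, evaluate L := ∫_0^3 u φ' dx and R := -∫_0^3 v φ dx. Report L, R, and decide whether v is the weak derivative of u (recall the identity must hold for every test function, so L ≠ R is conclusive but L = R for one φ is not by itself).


LHS = -837/20, RHS = -837/20. Yes, v = u' weakly.

u(x) = 2*x**2 - x - 2, classical derivative u'(x) = 4*x - 1.
φ(x) = x²(3−x), so φ'(x) = 3*x*(2 - x).
Note φ(0) = φ(3) = 0, so the boundary term u·φ vanishes.
LHS = ∫_0^3 u(x) φ'(x) dx = ∫_0^3 (-6*x^4 + 15*x^3 - 12*x) dx. Term by term:
  ∫_0^3 -6*x^4 dx = -1458/5;  ∫_0^3 15*x^3 dx = 1215/4;  ∫_0^3 -12*x dx = -54.
Sum: -1458/5 + 1215/4 − 54 = -837/20.
So LHS = -837/20.
∫_0^3 v(x) φ(x) dx = ∫_0^3 (-4*x^4 + 13*x^3 - 3*x^2) dx. Term by term:
  ∫_0^3 -4*x^4 dx = -972/5;  ∫_0^3 13*x^3 dx = 1053/4;  ∫_0^3 -3*x^2 dx = -27.
Sum: -972/5 + 1053/4 − 27 = 837/20.
So RHS = -∫_0^3 v(x) φ(x) dx = -837/20.
LHS = RHS, so the identity holds for this test φ.
Moreover u is smooth here and v(x) = u'(x) = 4*x - 1 pointwise, so the identity holds for every test function. Hence v is the weak derivative of u.


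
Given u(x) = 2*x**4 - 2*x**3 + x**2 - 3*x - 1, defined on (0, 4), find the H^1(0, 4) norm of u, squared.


||u||_{H^1}^2 = 48844904/315

The H^1 norm (squared) on an interval (0, L) is
  ||u||_{H^1}^2 = ∫_0^L u(x)^2 dx + ∫_0^L u'(x)^2 dx.
Compute u'(x) = 8*x**3 - 6*x**2 + 2*x - 3.
Then u(x)^2 = 4*x**8 - 8*x**7 + 8*x**6 - 16*x**5 + 9*x**4 - 2*x**3 + 7*x**2 + 6*x + 1 and u'(x)^2 = 64*x**6 - 96*x**5 + 68*x**4 - 72*x**3 + 40*x**2 - 12*x + 9.
Integrate each monomial from 0 to 4 using ∫_0^4 c·x^n dx = c·4^(n+1)/(n+1):
  ∫_0^4 u(x)^2 dx = ∫_0^4 (4*x^8 - 8*x^7 + 8*x^6 - 16*x^5 + 9*x^4 - 2*x^3 + 7*x^2 + 6*x + 1) dx. Term by term:
    ∫_0^4 4*x^8 dx = 1048576/9;  ∫_0^4 -8*x^7 dx = -65536;  ∫_0^4 8*x^6 dx = 131072/7;
    ∫_0^4 -16*x^5 dx = -32768/3;  ∫_0^4 9*x^4 dx = 9216/5;  ∫_0^4 -2*x^3 dx = -128;
    ∫_0^4 7*x^2 dx = 448/3;  ∫_0^4 6*x dx = 48;  ∫_0^4 1 dx = 4.
  Sum: 1048576/9 − 65536 + 131072/7 − 32768/3 + 9216/5 − 128 + 448/3 + 48 + 4 = 19117628/315.
  ∫_0^4 u'(x)^2 dx = ∫_0^4 (64*x^6 - 96*x^5 + 68*x^4 - 72*x^3 + 40*x^2 - 12*x + 9) dx. Term by term:
    ∫_0^4 64*x^6 dx = 1048576/7;  ∫_0^4 -96*x^5 dx = -65536;  ∫_0^4 68*x^4 dx = 69632/5;
    ∫_0^4 -72*x^3 dx = -4608;  ∫_0^4 40*x^2 dx = 2560/3;  ∫_0^4 -12*x dx = -96;
    ∫_0^4 9 dx = 36.
  Sum: 1048576/7 − 65536 + 69632/5 − 4608 + 2560/3 − 96 + 36 = 9909092/105.
Adding: ||u||_{H^1}^2 = 19117628/315 + 9909092/105 = 48844904/315.


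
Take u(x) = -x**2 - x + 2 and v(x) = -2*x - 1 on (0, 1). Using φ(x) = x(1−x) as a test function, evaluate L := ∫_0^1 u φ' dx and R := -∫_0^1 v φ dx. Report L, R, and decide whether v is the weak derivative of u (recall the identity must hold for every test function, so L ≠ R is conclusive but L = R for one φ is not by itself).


LHS = 1/3, RHS = 1/3. Yes, v = u' weakly.

u(x) = -x**2 - x + 2, classical derivative u'(x) = -2*x - 1.
φ(x) = x(1−x), so φ'(x) = 1 - 2*x.
Note φ(0) = φ(1) = 0, so the boundary term u·φ vanishes.
LHS = ∫_0^1 u(x) φ'(x) dx = ∫_0^1 (2*x^3 + x^2 - 5*x + 2) dx. Term by term:
  ∫_0^1 2*x^3 dx = 1/2;  ∫_0^1 x^2 dx = 1/3;  ∫_0^1 -5*x dx = -5/2;
  ∫_0^1 2 dx = 2.
Sum: 1/2 + 1/3 − 5/2 + 2 = 1/3.
So LHS = 1/3.
∫_0^1 v(x) φ(x) dx = ∫_0^1 (2*x^3 - x^2 - x) dx. Term by term:
  ∫_0^1 2*x^3 dx = 1/2;  ∫_0^1 -x^2 dx = -1/3;  ∫_0^1 -x dx = -1/2.
Sum: 1/2 − 1/3 − 1/2 = -1/3.
So RHS = -∫_0^1 v(x) φ(x) dx = 1/3.
LHS = RHS, so the identity holds for this test φ.
Moreover u is smooth here and v(x) = u'(x) = -2*x - 1 pointwise, so the identity holds for every test function. Hence v is the weak derivative of u.


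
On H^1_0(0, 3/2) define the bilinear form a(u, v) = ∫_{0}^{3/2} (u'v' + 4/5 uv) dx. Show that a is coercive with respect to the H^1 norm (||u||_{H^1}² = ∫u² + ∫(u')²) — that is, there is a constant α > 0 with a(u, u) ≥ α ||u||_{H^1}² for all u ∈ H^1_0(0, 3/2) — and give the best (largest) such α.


α = 4*(9 + 5*π^2)/(5*(9 + 4*π^2))

Coercivity of a(·,·) on H^1_0(0, 3/2) means a(u, u) ≥ α ||u||_{H^1}² for every u ∈ H^1_0.
The interval has length L = 3/2, and Poincaré/coercivity depend only on L. Here a(u, u) = ∫(u')² + (4/5)·∫u².
Here 0 < c = 4/5 < 1. The condition a(u,u) ≥ α||u||_{H^1}² reads (1−α)∫(u')² ≥ (α−c)∫u². Any admissible α is ≤ 1 (rapidly oscillating u have ∫u²/∫(u')² → 0), and α = 1 would force 0 ≥ (1−c)∫u², impossible since c < 1; so 1−α > 0. By the sharp Poincaré inequality on H^1_0 of an interval of length L, ∫(u')² ≥ (π/L)²∫u² with equality for the first sine mode sin(π(x−x₀)/L) (x₀ the left endpoint), so the inequality holds for all u iff (1−α)(π/L)² ≥ α − c, i.e. α ≤ ((π/L)² + c)/((π/L)² + 1) = (1 + c(L/π)²)/(1 + (L/π)²). With (π/L)² = 4*π^2/9 and c = 4/5, the largest admissible constant is α = ((π/L)² + c)/((π/L)² + 1).
Simplifying, α = 4*(9 + 5*π^2)/(5*(9 + 4*π^2)).


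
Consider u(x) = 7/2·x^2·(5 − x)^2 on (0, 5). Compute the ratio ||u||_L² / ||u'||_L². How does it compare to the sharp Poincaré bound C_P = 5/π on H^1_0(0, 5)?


||u||_L² / ||u'||_L² = 5*sqrt(3)/6 < C_P = 5/π.

u(x) = 7/2·x^2·(5 − x)^2, so u'(x) = 7*x*(x - 5)*(2*x - 5).
u(x) = 7/2·x^2·(5 − x)^2 vanishes at x = 0 and x = 5, so u ∈ H^1_0(0, 5). Differentiate via the product rule and integrate the resulting polynomials term by term.
  ∫_0^5 u² dx = ∫_0^5 (49*x^8/4 - 245*x^7 + 3675*x^6/2 - 6125*x^5 + 30625*x^4/4) dx. Term by term:
    ∫_0^5 49*x^8/4 dx = 95703125/36;  ∫_0^5 -245*x^7 dx = -95703125/8;  ∫_0^5 3675*x^6/2 dx = 41015625/2;
    ∫_0^5 -6125*x^5 dx = -95703125/6;  ∫_0^5 30625*x^4/4 dx = 19140625/4.
  Sum: 95703125/36 − 95703125/8 + 41015625/2 − 95703125/6 + 19140625/4 = 2734375/72.
  ∫_0^5 (u')² dx = ∫_0^5 (196*x^6 - 2940*x^5 + 15925*x^4 - 36750*x^3 + 30625*x^2) dx. Term by term:
    ∫_0^5 196*x^6 dx = 2187500;  ∫_0^5 -2940*x^5 dx = -7656250;  ∫_0^5 15925*x^4 dx = 9953125;
    ∫_0^5 -36750*x^3 dx = -11484375/2;  ∫_0^5 30625*x^2 dx = 3828125/3.
  Sum: 2187500 − 7656250 + 9953125 − 11484375/2 + 3828125/3 = 109375/6.
∫_0^5 u² dx = 2734375/72, so ||u||_L² = 625*sqrt(14)/12.
∫_0^5 (u')² dx = 109375/6, so ||u'||_L² = 125*sqrt(42)/6.
Ratio ||u||_L² / ||u'||_L² = 5*sqrt(3)/6.
Sharp Poincaré constant on H^1_0(0, 5) is C_P = L/π = 5/π, achieved by sin(π/5·x).
A polynomial bump cannot attain the sharp Poincaré constant (only the first sine eigenfunction does), so the ratio is strictly less than C_P, consistent with ||u||_L² ≤ C_P ||u'||_L².


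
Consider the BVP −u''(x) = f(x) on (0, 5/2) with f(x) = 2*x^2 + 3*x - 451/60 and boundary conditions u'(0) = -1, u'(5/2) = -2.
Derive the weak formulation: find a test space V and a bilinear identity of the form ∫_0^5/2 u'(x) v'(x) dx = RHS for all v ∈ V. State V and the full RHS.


V = H^1(0, 5/2) (v unrestricted at boundary; u is determined up to an additive constant); weak form: ∫_0^5/2 u'v' dx = ∫_0^5/2 (2*x^2 + 3*x - 451/60) v dx − 2·v(5/2) + v(0) for all v ∈ V.

Multiply both sides by a test function v and integrate from 0 to 5/2:
  ∫_0^5/2 −u''(x) v(x) dx = ∫_0^5/2 f(x) v(x) dx.
Integrate the LHS by parts once:
  ∫_0^5/2 −u'' v dx = −[u'(x) v(x)]_0^5/2 + ∫_0^5/2 u'(x) v'(x) dx.
Thus ∫_0^5/2 u'(x) v'(x) dx = ∫_0^5/2 f(x) v(x) dx + [u'(x) v(x)]_0^5/2.
Choose V so that boundary terms are either known or forced to vanish.
u has inhomogeneous Neumann u'(0) = -1, u'(5/2) = -2. [u' v]_0^5/2 = (-2)·v(5/2) − (-1)·v(0) = − 2·v(5/2) + v(0). Take V = H^1(0, 5/2); boundary term becomes part of RHS.
Weak formulation: find u (satisfying any essential BC) such that ∫_0^5/2 u'(x) v'(x) dx = ∫_0^5/2 f v dx − 2·v(5/2) + v(0) for all v ∈ V (Neumann data are natural BCs: they enter the RHS as boundary terms).
Substituting f(x) = 2*x^2 + 3*x - 451/60, the right-hand side is ∫_0^5/2 (2*x^2 + 3*x - 451/60) v dx − 2·v(5/2) + v(0).
Compatibility check (pure Neumann): taking v ≡ 1 ∈ V gives 0 = ∫_0^5/2 f dx + (-2) − (-1), i.e. ∫_0^5/2 f dx must equal u'(0) − u'(5/2) = 1. Indeed ∫_0^5/2 (2*x^2 + 3*x - 451/60) dx = 1, so the data are compatible. The solution is then unique only up to an additive constant (fix it e.g. by requiring ∫_0^5/2 u dx = 0).


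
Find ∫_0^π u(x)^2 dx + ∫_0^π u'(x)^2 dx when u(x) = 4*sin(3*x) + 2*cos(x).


||u||_{H^1(0,π)}^2 = 84*π

u'(x) = -2*sin(x) + 12*cos(3*x).
Expand u² and (u')² and integrate term by term on (0, π), using: for integers n ≥ 1, ∫_0^π sin²(nx) dx = ∫_0^π cos²(nx) dx = π/2; for n ≠ n', ∫_0^π sin(nx)sin(n'x) dx = ∫_0^π cos(nx)cos(n'x) dx = 0; and by product-to-sum, ∫_0^π sin(nx)cos(n'x) dx = ½∫_0^π [sin((n+n')x) + sin((n−n')x)] dx, which is 0 when n+n' is even and 2n/(n²−n'²) when n+n' is odd (it need not vanish on (0, π)).
  u² squared terms: (2)²·∫cos(x)² dx = 4·π/2 = 2*π;  (4)²·∫sin(3x)² dx = 16·π/2 = 8*π.
  u² cross terms: 2·(2)·(4)·∫cos(x)·sin(3x) dx = 16·(0) = 0.
  So ∫_0^π u² dx = 2*π + 8*π + 0 = 10*π.
  (u')² squared terms: (-2)²·∫sin(x)² dx = 4·π/2 = 2*π;  (12)²·∫cos(3x)² dx = 144·π/2 = 72*π.
  (u')² cross terms: 2·(-2)·(12)·∫sin(x)·cos(3x) dx = -48·(0) = 0.
  So ∫_0^π (u')² dx = 2*π + 72*π + 0 = 74*π.
||u||_{H^1}^2 = (10*π) + (74*π) = 84*π.


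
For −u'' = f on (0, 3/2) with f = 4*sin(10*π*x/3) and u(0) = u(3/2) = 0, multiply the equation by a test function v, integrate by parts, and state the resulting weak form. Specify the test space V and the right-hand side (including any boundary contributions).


V = H^1_0(0, 3/2) (so v(0) = v(3/2) = 0); weak form: ∫_0^3/2 u'v' dx = ∫_0^3/2 (4*sin(10*π*x/3)) v dx for all v ∈ V.

Multiply both sides by a test function v and integrate from 0 to 3/2:
  ∫_0^3/2 −u''(x) v(x) dx = ∫_0^3/2 f(x) v(x) dx.
Integrate the LHS by parts once:
  ∫_0^3/2 −u'' v dx = −[u'(x) v(x)]_0^3/2 + ∫_0^3/2 u'(x) v'(x) dx.
Thus ∫_0^3/2 u'(x) v'(x) dx = ∫_0^3/2 f(x) v(x) dx + [u'(x) v(x)]_0^3/2.
Choose V so that boundary terms are either known or forced to vanish.
u is Dirichlet: u(0) = u(3/2) = 0. Let V = H^1_0(0, 3/2); then v(0) = v(3/2) = 0, and [u' v]_0^3/2 = 0.
Weak formulation: find u (satisfying any essential BC) such that ∫_0^3/2 u'(x) v'(x) dx = ∫_0^3/2 f v dx for all v ∈ V.
Substituting f(x) = 4*sin(10*π*x/3), the right-hand side is ∫_0^3/2 (4*sin(10*π*x/3)) v dx.


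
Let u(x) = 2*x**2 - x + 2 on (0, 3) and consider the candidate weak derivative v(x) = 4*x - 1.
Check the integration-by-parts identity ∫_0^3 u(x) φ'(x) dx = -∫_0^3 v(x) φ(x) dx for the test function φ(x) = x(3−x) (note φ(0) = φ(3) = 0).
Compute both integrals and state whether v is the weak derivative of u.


LHS = -45/2, RHS = -45/2. Yes, v = u' weakly.

u(x) = 2*x**2 - x + 2, classical derivative u'(x) = 4*x - 1.
φ(x) = x(3−x), so φ'(x) = 3 - 2*x.
Note φ(0) = φ(3) = 0, so the boundary term u·φ vanishes.
LHS = ∫_0^3 u(x) φ'(x) dx = ∫_0^3 (-4*x^3 + 8*x^2 - 7*x + 6) dx. Term by term:
  ∫_0^3 -4*x^3 dx = -81;  ∫_0^3 8*x^2 dx = 72;  ∫_0^3 -7*x dx = -63/2;
  ∫_0^3 6 dx = 18.
Sum: -81 + 72 − 63/2 + 18 = -45/2.
So LHS = -45/2.
∫_0^3 v(x) φ(x) dx = ∫_0^3 (-4*x^3 + 13*x^2 - 3*x) dx. Term by term:
  ∫_0^3 -4*x^3 dx = -81;  ∫_0^3 13*x^2 dx = 117;  ∫_0^3 -3*x dx = -27/2.
Sum: -81 + 117 − 27/2 = 45/2.
So RHS = -∫_0^3 v(x) φ(x) dx = -45/2.
LHS = RHS, so the identity holds for this test φ.
Moreover u is smooth here and v(x) = u'(x) = 4*x - 1 pointwise, so the identity holds for every test function. Hence v is the weak derivative of u.


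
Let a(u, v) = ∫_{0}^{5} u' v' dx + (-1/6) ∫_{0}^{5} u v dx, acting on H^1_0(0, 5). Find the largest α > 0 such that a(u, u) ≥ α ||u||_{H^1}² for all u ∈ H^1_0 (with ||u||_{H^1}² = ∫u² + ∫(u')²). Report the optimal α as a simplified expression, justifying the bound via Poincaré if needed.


α = (-25/6 + π^2)/(π^2 + 25)

Coercivity of a(·,·) on H^1_0(0, 5) means a(u, u) ≥ α ||u||_{H^1}² for every u ∈ H^1_0.
The interval has length L = 5, and Poincaré/coercivity depend only on L. Here a(u, u) = ∫(u')² + (-1/6)·∫u².
Here c = -1/6 < 0 with |c| < (π/L)² = π^2/25, so coercivity still holds. The condition a(u,u) ≥ α||u||_{H^1}² reads (1−α)∫(u')² ≥ (α−c)∫u². Any admissible α is ≤ 1 (rapidly oscillating u have ∫u²/∫(u')² → 0), and α = 1 would force 0 ≥ (1−c)∫u², impossible since c < 1; so 1−α > 0. By the sharp Poincaré inequality on H^1_0 of an interval of length L, ∫(u')² ≥ (π/L)²∫u² with equality for the first sine mode sin(π(x−x₀)/L) (x₀ the left endpoint), so the inequality holds for all u iff (1−α)(π/L)² ≥ α − c, i.e. α ≤ ((π/L)² + c)/((π/L)² + 1) = (1 + c(L/π)²)/(1 + (L/π)²). (Direct route, valid since c ≤ 0: Poincaré gives c∫u² ≥ c(L/π)²∫(u')², so a(u,u) ≥ (1 + c(L/π)²)∫(u')², while ||u||_{H^1}² ≤ (1 + (L/π)²)∫(u')²; dividing yields the same α.) With (π/L)² = π^2/25 and c = -1/6, the largest admissible constant is α = ((π/L)² + c)/((π/L)² + 1).
Simplifying, α = (-25/6 + π^2)/(π^2 + 25).


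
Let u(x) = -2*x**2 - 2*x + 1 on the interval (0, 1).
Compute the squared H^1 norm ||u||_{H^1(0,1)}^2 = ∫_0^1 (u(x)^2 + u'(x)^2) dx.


||u||_{H^1}^2 = 287/15

The H^1 norm (squared) on an interval (0, L) is
  ||u||_{H^1}^2 = ∫_0^L u(x)^2 dx + ∫_0^L u'(x)^2 dx.
Compute u'(x) = -4*x - 2.
Then u(x)^2 = 4*x**4 + 8*x**3 - 4*x + 1 and u'(x)^2 = 16*x**2 + 16*x + 4.
Integrate each monomial from 0 to 1 using ∫_0^1 c·x^n dx = c·1^(n+1)/(n+1):
  ∫_0^1 u(x)^2 dx = ∫_0^1 (4*x^4 + 8*x^3 - 4*x + 1) dx. Term by term:
    ∫_0^1 4*x^4 dx = 4/5;  ∫_0^1 8*x^3 dx = 2;  ∫_0^1 -4*x dx = -2;
    ∫_0^1 1 dx = 1.
  Sum: 4/5 + 2 − 2 + 1 = 9/5.
  ∫_0^1 u'(x)^2 dx = ∫_0^1 (16*x^2 + 16*x + 4) dx. Term by term:
    ∫_0^1 16*x^2 dx = 16/3;  ∫_0^1 16*x dx = 8;  ∫_0^1 4 dx = 4.
  Sum: 16/3 + 8 + 4 = 52/3.
Adding: ||u||_{H^1}^2 = 9/5 + 52/3 = 287/15.


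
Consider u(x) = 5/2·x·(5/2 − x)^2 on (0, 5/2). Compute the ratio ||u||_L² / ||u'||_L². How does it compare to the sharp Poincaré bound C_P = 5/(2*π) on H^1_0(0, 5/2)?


||u||_L² / ||u'||_L² = 5*sqrt(14)/28 < C_P = 5/(2*π).

u(x) = 5/2·x·(5/2 − x)^2, so u'(x) = 15*x^2/2 - 25*x + 125/8.
u(x) = 5/2·x·(5/2 − x)^2 vanishes at x = 0 and x = 5/2, so u ∈ H^1_0(0, 5/2). Differentiate via the product rule and integrate the resulting polynomials term by term.
  ∫_0^5/2 u² dx = ∫_0^5/2 (25*x^6/4 - 125*x^5/2 + 1875*x^4/8 - 3125*x^3/8 + 15625*x^2/64) dx. Term by term:
    ∫_0^5/2 25*x^6/4 dx = 1953125/3584;  ∫_0^5/2 -125*x^5/2 dx = -1953125/768;  ∫_0^5/2 1875*x^4/8 dx = 1171875/256;
    ∫_0^5/2 -3125*x^3/8 dx = -1953125/512;  ∫_0^5/2 15625*x^2/64 dx = 1953125/1536.
  Sum: 1953125/3584 − 1953125/768 + 1171875/256 − 1953125/512 + 1953125/1536 = 390625/10752.
  ∫_0^5/2 (u')² dx = ∫_0^5/2 (225*x^4/4 - 375*x^3 + 6875*x^2/8 - 3125*x/4 + 15625/64) dx. Term by term:
    ∫_0^5/2 225*x^4/4 dx = 140625/128;  ∫_0^5/2 -375*x^3 dx = -234375/64;  ∫_0^5/2 6875*x^2/8 dx = 859375/192;
    ∫_0^5/2 -3125*x/4 dx = -78125/32;  ∫_0^5/2 15625/64 dx = 78125/128.
  Sum: 140625/128 − 234375/64 + 859375/192 − 78125/32 + 78125/128 = 15625/192.
∫_0^5/2 u² dx = 390625/10752, so ||u||_L² = 625*sqrt(42)/672.
∫_0^5/2 (u')² dx = 15625/192, so ||u'||_L² = 125*sqrt(3)/24.
Ratio ||u||_L² / ||u'||_L² = 5*sqrt(14)/28.
Sharp Poincaré constant on H^1_0(0, 5/2) is C_P = L/π = 5/(2*π), achieved by sin(2*π/5·x).
A polynomial bump cannot attain the sharp Poincaré constant (only the first sine eigenfunction does), so the ratio is strictly less than C_P, consistent with ||u||_L² ≤ C_P ||u'||_L².


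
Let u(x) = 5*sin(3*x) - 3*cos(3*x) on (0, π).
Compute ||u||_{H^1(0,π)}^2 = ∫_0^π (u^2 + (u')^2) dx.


||u||_{H^1(0,π)}^2 = 170*π

u'(x) = 9*sin(3*x) + 15*cos(3*x).
Expand u² and (u')² and integrate term by term on (0, π), using: for integers n ≥ 1, ∫_0^π sin²(nx) dx = ∫_0^π cos²(nx) dx = π/2; for n ≠ n', ∫_0^π sin(nx)sin(n'x) dx = ∫_0^π cos(nx)cos(n'x) dx = 0; and by product-to-sum, ∫_0^π sin(nx)cos(n'x) dx = ½∫_0^π [sin((n+n')x) + sin((n−n')x)] dx, which is 0 when n+n' is even and 2n/(n²−n'²) when n+n' is odd (it need not vanish on (0, π)).
  u² squared terms: (-3)²·∫cos(3x)² dx = 9·π/2 = 9*π/2;  (5)²·∫sin(3x)² dx = 25·π/2 = 25*π/2.
  u² cross terms: 2·(-3)·(5)·∫cos(3x)·sin(3x) dx = -30·(0) = 0.
  So ∫_0^π u² dx = 9*π/2 + 25*π/2 + 0 = 17*π.
  (u')² squared terms: (9)²·∫sin(3x)² dx = 81·π/2 = 81*π/2;  (15)²·∫cos(3x)² dx = 225·π/2 = 225*π/2.
  (u')² cross terms: 2·(9)·(15)·∫sin(3x)·cos(3x) dx = 270·(0) = 0.
  So ∫_0^π (u')² dx = 81*π/2 + 225*π/2 + 0 = 153*π.
||u||_{H^1}^2 = (17*π) + (153*π) = 170*π.


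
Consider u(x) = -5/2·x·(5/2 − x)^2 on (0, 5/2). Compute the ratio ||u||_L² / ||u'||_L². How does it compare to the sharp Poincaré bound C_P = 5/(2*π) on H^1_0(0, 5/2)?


||u||_L² / ||u'||_L² = 5*sqrt(14)/28 < C_P = 5/(2*π).

u(x) = -5/2·x·(5/2 − x)^2, so u'(x) = -15*x^2/2 + 25*x - 125/8.
u(x) = -5/2·x·(5/2 − x)^2 vanishes at x = 0 and x = 5/2, so u ∈ H^1_0(0, 5/2). Differentiate via the product rule and integrate the resulting polynomials term by term.
  ∫_0^5/2 u² dx = ∫_0^5/2 (25*x^6/4 - 125*x^5/2 + 1875*x^4/8 - 3125*x^3/8 + 15625*x^2/64) dx. Term by term:
    ∫_0^5/2 25*x^6/4 dx = 1953125/3584;  ∫_0^5/2 -125*x^5/2 dx = -1953125/768;  ∫_0^5/2 1875*x^4/8 dx = 1171875/256;
    ∫_0^5/2 -3125*x^3/8 dx = -1953125/512;  ∫_0^5/2 15625*x^2/64 dx = 1953125/1536.
  Sum: 1953125/3584 − 1953125/768 + 1171875/256 − 1953125/512 + 1953125/1536 = 390625/10752.
  ∫_0^5/2 (u')² dx = ∫_0^5/2 (225*x^4/4 - 375*x^3 + 6875*x^2/8 - 3125*x/4 + 15625/64) dx. Term by term:
    ∫_0^5/2 225*x^4/4 dx = 140625/128;  ∫_0^5/2 -375*x^3 dx = -234375/64;  ∫_0^5/2 6875*x^2/8 dx = 859375/192;
    ∫_0^5/2 -3125*x/4 dx = -78125/32;  ∫_0^5/2 15625/64 dx = 78125/128.
  Sum: 140625/128 − 234375/64 + 859375/192 − 78125/32 + 78125/128 = 15625/192.
∫_0^5/2 u² dx = 390625/10752, so ||u||_L² = 625*sqrt(42)/672.
∫_0^5/2 (u')² dx = 15625/192, so ||u'||_L² = 125*sqrt(3)/24.
Ratio ||u||_L² / ||u'||_L² = 5*sqrt(14)/28.
Sharp Poincaré constant on H^1_0(0, 5/2) is C_P = L/π = 5/(2*π), achieved by sin(2*π/5·x).
A polynomial bump cannot attain the sharp Poincaré constant (only the first sine eigenfunction does), so the ratio is strictly less than C_P, consistent with ||u||_L² ≤ C_P ||u'||_L².


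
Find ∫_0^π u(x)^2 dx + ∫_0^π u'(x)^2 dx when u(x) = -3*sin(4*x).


||u||_{H^1(0,π)}^2 = 153*π/2

u'(x) = -12*cos(4*x).
Expand u² and (u')² and integrate term by term on (0, π), using: for integers n ≥ 1, ∫_0^π sin²(nx) dx = ∫_0^π cos²(nx) dx = π/2; for n ≠ n', ∫_0^π sin(nx)sin(n'x) dx = ∫_0^π cos(nx)cos(n'x) dx = 0; and by product-to-sum, ∫_0^π sin(nx)cos(n'x) dx = ½∫_0^π [sin((n+n')x) + sin((n−n')x)] dx, which is 0 when n+n' is even and 2n/(n²−n'²) when n+n' is odd (it need not vanish on (0, π)).
  u² squared terms: (-3)²·∫sin(4x)² dx = 9·π/2 = 9*π/2.
  So ∫_0^π u² dx = 9*π/2.
  (u')² squared terms: (-12)²·∫cos(4x)² dx = 144·π/2 = 72*π.
  So ∫_0^π (u')² dx = 72*π.
||u||_{H^1}^2 = (9*π/2) + (72*π) = 153*π/2.


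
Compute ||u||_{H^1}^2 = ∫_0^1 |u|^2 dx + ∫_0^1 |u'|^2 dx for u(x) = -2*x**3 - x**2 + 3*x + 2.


||u||_{H^1}^2 = 535/42

The H^1 norm (squared) on an interval (0, L) is
  ||u||_{H^1}^2 = ∫_0^L u(x)^2 dx + ∫_0^L u'(x)^2 dx.
Compute u'(x) = -6*x**2 - 2*x + 3.
Then u(x)^2 = 4*x**6 + 4*x**5 - 11*x**4 - 14*x**3 + 5*x**2 + 12*x + 4 and u'(x)^2 = 36*x**4 + 24*x**3 - 32*x**2 - 12*x + 9.
Integrate each monomial from 0 to 1 using ∫_0^1 c·x^n dx = c·1^(n+1)/(n+1):
  ∫_0^1 u(x)^2 dx = ∫_0^1 (4*x^6 + 4*x^5 - 11*x^4 - 14*x^3 + 5*x^2 + 12*x + 4) dx. Term by term:
    ∫_0^1 4*x^6 dx = 4/7;  ∫_0^1 4*x^5 dx = 2/3;  ∫_0^1 -11*x^4 dx = -11/5;
    ∫_0^1 -14*x^3 dx = -7/2;  ∫_0^1 5*x^2 dx = 5/3;  ∫_0^1 12*x dx = 6;
    ∫_0^1 4 dx = 4.
  Sum: 4/7 + 2/3 − 11/5 − 7/2 + 5/3 + 6 + 4 = 1513/210.
  ∫_0^1 u'(x)^2 dx = ∫_0^1 (36*x^4 + 24*x^3 - 32*x^2 - 12*x + 9) dx. Term by term:
    ∫_0^1 36*x^4 dx = 36/5;  ∫_0^1 24*x^3 dx = 6;  ∫_0^1 -32*x^2 dx = -32/3;
    ∫_0^1 -12*x dx = -6;  ∫_0^1 9 dx = 9.
  Sum: 36/5 + 6 − 32/3 − 6 + 9 = 83/15.
Adding: ||u||_{H^1}^2 = 1513/210 + 83/15 = 535/42.
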